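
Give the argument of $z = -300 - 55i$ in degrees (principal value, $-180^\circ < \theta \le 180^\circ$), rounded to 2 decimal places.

θ = arctan(b/a) = arctan(-55/-300) (quadrant-adjusted) = -169.61°


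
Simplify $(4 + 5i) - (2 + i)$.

(4 - 2) + (5 - 1)i = 2 + 4i


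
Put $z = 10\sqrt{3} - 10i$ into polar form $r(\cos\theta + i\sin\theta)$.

r = |z| = sqrt(a^2 + b^2) = sqrt((10*sqrt(3))^2 + (-10)^2) = sqrt(300 + 100) = sqrt(400) = 20
θ = arctan(b/a) = arctan(-10/17.3205) (quadrant-adjusted) = 330°
z = 20(cos 330° + i sin 330°)


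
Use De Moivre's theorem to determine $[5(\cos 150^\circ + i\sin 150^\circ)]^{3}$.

By De Moivre: z^n = r^n(cos(nθ) + i sin(nθ))
= 5^3(cos(3*150°) + i sin(3*150°))
= 125(cos 90° + i sin 90°)
= 125i


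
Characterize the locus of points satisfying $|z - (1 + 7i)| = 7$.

|z - z0| = r describes a circle centered at z0 with radius r
Here z0 = 1 + 7i and r = 7
Locus: Circle centered at (1, 7) with radius 7


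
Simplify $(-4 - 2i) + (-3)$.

(-4 + (-3)) + (-2 + 0)i = -7 - 2i


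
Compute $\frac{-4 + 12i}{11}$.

Divisor is real, so divide each part by 11:
= -4/11 + (12/11)i


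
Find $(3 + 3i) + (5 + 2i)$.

(3 + 5) + (3 + 2)i = 8 + 5i


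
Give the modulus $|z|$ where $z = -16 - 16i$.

|z| = sqrt(a^2 + b^2) = sqrt((-16)^2 + (-16)^2) = sqrt(512) = sqrt(512)


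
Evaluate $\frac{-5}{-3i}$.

Multiply numerator and denominator by conjugate (3i):
= (-5)(3i) / (0^2 + (-3)^2)
= (-15i) / 9
Divide through by 3: (-5i) / 3
= 0 - (5/3)i


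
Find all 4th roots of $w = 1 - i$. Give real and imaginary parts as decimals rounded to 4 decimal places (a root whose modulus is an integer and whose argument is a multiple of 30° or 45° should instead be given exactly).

|w| = sqrt(2) ≈ 1.414214, arg(w) = 315°
Root modulus = sqrt(2)^(1/4) ≈ 1.090508
Root arguments: θ_k = (315° + 360°k)/4 for k = 0, 1, ..., 3
Compute each root as (root modulus)(cos θ_k + i sin θ_k) using full-precision intermediates, then round to 4 decimal places.
Roots: 0.2127 + 1.0696i, -1.0696 + 0.2127i, -0.2127 - 1.0696i, 1.0696 - 0.2127i


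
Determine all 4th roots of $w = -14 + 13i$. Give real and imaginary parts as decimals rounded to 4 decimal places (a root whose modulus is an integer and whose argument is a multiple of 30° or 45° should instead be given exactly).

|w| = sqrt(365) ≈ 19.104973, arg(w) ≈ 137.121096°
Root modulus = sqrt(365)^(1/4) ≈ 2.090675
Root arguments: θ_k = (arg(w) + 360°k)/4 for k = 0, 1, ..., 3
Compute each root as (root modulus)(cos θ_k + i sin θ_k) using full-precision intermediates, then round to 4 decimal places.
Roots: 1.7275 + 1.1776i, -1.1776 + 1.7275i, -1.7275 - 1.1776i, 1.1776 - 1.7275i


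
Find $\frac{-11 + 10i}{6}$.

Divisor is real, so divide each part by 6:
= -11/6 + (5/3)i


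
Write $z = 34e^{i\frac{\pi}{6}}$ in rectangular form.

a = r cos θ = 34 * sqrt(3)/2 = 17*sqrt(3)
b = r sin θ = 34 * 1/2 = 17
z = 17*sqrt(3) + 17i


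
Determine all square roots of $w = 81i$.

|w| = 81, arg(w) = 90°
Root modulus = 81^(1/2) = 9
Root arguments: θ_k = (90° + 360°k)/2 for k = 0, 1, ..., 1
Roots: 9*sqrt(2)/2 + (9*sqrt(2)/2)i, -9*sqrt(2)/2 - (9*sqrt(2)/2)i


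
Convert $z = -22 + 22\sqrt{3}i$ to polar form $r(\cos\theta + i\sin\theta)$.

r = |z| = sqrt(a^2 + b^2) = sqrt((-22)^2 + (22*sqrt(3))^2) = sqrt(484 + 1452) = sqrt(1936) = 44
θ = arctan(b/a) = arctan(38.1051/-22) (quadrant-adjusted) = 120°
z = 44(cos 120° + i sin 120°)


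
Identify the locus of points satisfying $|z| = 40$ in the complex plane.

|z| = 40 means sqrt(x^2 + y^2) = 40
This is a circle of radius 40 centered at the origin


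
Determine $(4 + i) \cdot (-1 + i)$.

(a1*a2 - b1*b2) + (a1*b2 + b1*a2)i
= (-4 - 1) + (4 + (-1))i
= -5 + 3i


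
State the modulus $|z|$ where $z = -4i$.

|z| = sqrt(a^2 + b^2) = sqrt(0^2 + (-4)^2) = sqrt(16) = 4


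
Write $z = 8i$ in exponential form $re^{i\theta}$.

r = |z| = sqrt((0)^2 + (8)^2) = sqrt(0 + 64) = sqrt(64) = 8
a = 0 and b > 0, so z lies on the positive imaginary axis: θ = 90° = π/2
z = 8e^(i*π/2)


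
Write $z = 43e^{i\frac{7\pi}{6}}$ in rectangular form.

a = r cos θ = 43 * -sqrt(3)/2 = -43*sqrt(3)/2
b = r sin θ = 43 * -1/2 = -43/2
z = -43*sqrt(3)/2 - (43/2)i


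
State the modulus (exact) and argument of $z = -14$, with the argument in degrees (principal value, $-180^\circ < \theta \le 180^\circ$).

|z| = sqrt((-14)^2 + 0^2) = 14
b = 0 and a < 0, so z lies on the negative real axis: arg(z) = 180°


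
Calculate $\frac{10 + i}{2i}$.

Multiply numerator and denominator by conjugate (-2i):
= (10 + i)(-2i) / (0^2 + 2^2)
= (2 - 20i) / 4
Divide through by 2: (1 - 10i) / 2
= 1/2 - 5i


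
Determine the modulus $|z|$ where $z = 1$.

|z| = sqrt(a^2 + b^2) = sqrt(1^2 + 0^2) = sqrt(1) = 1


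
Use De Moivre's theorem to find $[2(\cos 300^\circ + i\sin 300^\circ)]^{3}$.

By De Moivre: z^n = r^n(cos(nθ) + i sin(nθ))
= 2^3(cos(3*300°) + i sin(3*300°))
= 8(cos 180° + i sin 180°)
= -8


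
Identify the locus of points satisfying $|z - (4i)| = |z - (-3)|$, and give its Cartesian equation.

|z - z1| = |z - z2| means z is equidistant from z1 and z2,
i.e. the perpendicular bisector of the segment from (0, 4) to (-3, 0) (midpoint (-3/2, 2)).
With z = x + yi, square both sides:
(x - 0)^2 + (y - 4)^2 = (x - (-3))^2 + (y - 0)^2
The x^2 and y^2 terms cancel: -6x + (-8)y = 9 - 16 = -7
Simplify: 6x + 8y = 7
Locus: Perpendicular bisector of the segment from (0, 4) to (-3, 0): the line 6x + 8y = 7


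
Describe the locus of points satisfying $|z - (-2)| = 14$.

|z - z0| = r describes a circle centered at z0 with radius r
Here z0 = -2 and r = 14
Locus: Circle centered at (-2, 0) with radius 14


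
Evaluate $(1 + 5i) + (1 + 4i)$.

(1 + 1) + (5 + 4)i = 2 + 9i


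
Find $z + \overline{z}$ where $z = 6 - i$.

z + conjugate(z) = (a + bi) + (a - bi) = 2a
= 2 * 6 = 12


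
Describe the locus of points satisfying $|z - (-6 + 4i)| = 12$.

|z - z0| = r describes a circle centered at z0 with radius r
Here z0 = -6 + 4i and r = 12
Locus: Circle centered at (-6, 4) with radius 12


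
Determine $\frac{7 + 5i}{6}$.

Divisor is real, so divide each part by 6:
= 7/6 + (5/6)i


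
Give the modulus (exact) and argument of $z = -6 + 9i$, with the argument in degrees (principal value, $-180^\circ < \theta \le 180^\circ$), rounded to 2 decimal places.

|z| = sqrt((-6)^2 + 9^2) = sqrt(117)
arg(z) = arctan(b/a) = arctan(9/-6) (quadrant-adjusted) = 123.69°


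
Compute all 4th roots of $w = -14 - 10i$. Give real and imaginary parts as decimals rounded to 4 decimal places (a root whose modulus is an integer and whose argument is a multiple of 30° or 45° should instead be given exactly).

|w| = sqrt(296) ≈ 17.204651, arg(w) ≈ 215.537678°
Root modulus = sqrt(296)^(1/4) ≈ 2.036627
Root arguments: θ_k = (arg(w) + 360°k)/4 for k = 0, 1, ..., 3
Compute each root as (root modulus)(cos θ_k + i sin θ_k) using full-precision intermediates, then round to 4 decimal places.
Roots: 1.2004 + 1.6452i, -1.6452 + 1.2004i, -1.2004 - 1.6452i, 1.6452 - 1.2004i


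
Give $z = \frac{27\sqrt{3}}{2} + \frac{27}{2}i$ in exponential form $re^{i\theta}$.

r = |z| = sqrt((27*sqrt(3)/2)^2 + (27/2)^2) = sqrt(2187/4 + 729/4) = sqrt(729) = 27
θ = arctan(b/a) = arctan(13.5/23.3827) (quadrant-adjusted) = 30° = π/6
z = 27e^(i*π/6)


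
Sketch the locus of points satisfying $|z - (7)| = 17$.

|z - z0| = r describes a circle centered at z0 with radius r
Here z0 = 7 and r = 17
Locus: Circle centered at (7, 0) with radius 17


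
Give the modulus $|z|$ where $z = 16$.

|z| = sqrt(a^2 + b^2) = sqrt(16^2 + 0^2) = sqrt(256) = 16


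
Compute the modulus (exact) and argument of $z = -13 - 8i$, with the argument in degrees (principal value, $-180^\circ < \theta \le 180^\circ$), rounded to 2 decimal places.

|z| = sqrt((-13)^2 + (-8)^2) = sqrt(233)
arg(z) = arctan(b/a) = arctan(-8/-13) (quadrant-adjusted) = -148.39°


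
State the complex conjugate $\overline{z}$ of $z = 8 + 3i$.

If z = a + bi, then conjugate(z) = a - bi
conjugate(8 + 3i) = 8 - 3i


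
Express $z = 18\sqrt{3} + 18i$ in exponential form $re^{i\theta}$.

r = |z| = sqrt((18*sqrt(3))^2 + (18)^2) = sqrt(972 + 324) = sqrt(1296) = 36
θ = arctan(b/a) = arctan(18/31.1769) (quadrant-adjusted) = 30° = π/6
z = 36e^(i*π/6)


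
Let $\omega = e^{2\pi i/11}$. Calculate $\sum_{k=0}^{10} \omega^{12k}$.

Let ζ = ω^12 = e^(2πi·12/11). Since 11 ∤ 12, ζ ≠ 1.
Sum = Σ_{k=0}^{10} ζ^k = (ζ^11 - 1)/(ζ - 1) = (ω^{12·11} - 1)/(ζ - 1) = (1 - 1)/(ζ - 1) = 0


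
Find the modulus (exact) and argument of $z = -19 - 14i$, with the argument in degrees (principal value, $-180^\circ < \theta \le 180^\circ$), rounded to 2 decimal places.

|z| = sqrt((-19)^2 + (-14)^2) = sqrt(557)
arg(z) = arctan(b/a) = arctan(-14/-19) (quadrant-adjusted) = -143.62°


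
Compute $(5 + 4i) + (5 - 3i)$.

(5 + 5) + (4 + (-3))i = 10 + i


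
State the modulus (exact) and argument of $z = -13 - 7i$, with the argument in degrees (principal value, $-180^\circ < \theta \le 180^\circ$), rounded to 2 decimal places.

|z| = sqrt((-13)^2 + (-7)^2) = sqrt(218)
arg(z) = arctan(b/a) = arctan(-7/-13) (quadrant-adjusted) = -151.70°


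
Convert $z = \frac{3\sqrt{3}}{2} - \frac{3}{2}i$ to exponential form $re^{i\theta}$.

r = |z| = sqrt((3*sqrt(3)/2)^2 + (-3/2)^2) = sqrt(27/4 + 9/4) = sqrt(9) = 3
θ = arctan(b/a) = arctan(-1.5/2.5981) (quadrant-adjusted) = -30° = -π/6
z = 3e^(-i*π/6)


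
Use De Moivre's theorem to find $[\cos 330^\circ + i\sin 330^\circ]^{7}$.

By De Moivre: z^n = r^n(cos(nθ) + i sin(nθ))
= 1^7(cos(7*330°) + i sin(7*330°))
= 1(cos 150° + i sin 150°)
= -sqrt(3)/2 + (1/2)i


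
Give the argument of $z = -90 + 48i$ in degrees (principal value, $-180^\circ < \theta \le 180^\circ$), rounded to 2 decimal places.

θ = arctan(b/a) = arctan(48/-90) (quadrant-adjusted) = 151.93°


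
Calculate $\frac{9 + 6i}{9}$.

Divisor is real, so divide each part by 9:
= 1 + (2/3)i


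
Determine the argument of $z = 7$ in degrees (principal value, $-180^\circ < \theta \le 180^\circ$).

b = 0 and a > 0, so z lies on the positive real axis: θ = 0°


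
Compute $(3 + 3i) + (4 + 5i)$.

(3 + 4) + (3 + 5)i = 7 + 8i


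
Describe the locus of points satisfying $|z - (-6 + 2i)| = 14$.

|z - z0| = r describes a circle centered at z0 with radius r
Here z0 = -6 + 2i and r = 14
Locus: Circle centered at (-6, 2) with radius 14


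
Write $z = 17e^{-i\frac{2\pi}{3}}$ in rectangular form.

a = r cos θ = 17 * -1/2 = -17/2
b = r sin θ = 17 * -sqrt(3)/2 = -17*sqrt(3)/2
z = -17/2 - (17*sqrt(3)/2)i


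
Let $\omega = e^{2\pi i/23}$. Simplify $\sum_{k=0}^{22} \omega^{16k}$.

Let ζ = ω^16 = e^(2πi·16/23). Since 23 ∤ 16, ζ ≠ 1.
Sum = Σ_{k=0}^{22} ζ^k = (ζ^23 - 1)/(ζ - 1) = (ω^{16·23} - 1)/(ζ - 1) = (1 - 1)/(ζ - 1) = 0


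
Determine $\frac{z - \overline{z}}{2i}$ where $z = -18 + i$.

z - conjugate(z) = 2bi
(z - conjugate(z))/(2i) = 2bi/(2i) = b = 1


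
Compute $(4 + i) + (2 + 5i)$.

(4 + 2) + (1 + 5)i = 6 + 6i


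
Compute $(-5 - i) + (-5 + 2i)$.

(-5 + (-5)) + (-1 + 2)i = -10 + i


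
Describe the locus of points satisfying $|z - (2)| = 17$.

|z - z0| = r describes a circle centered at z0 with radius r
Here z0 = 2 and r = 17
Locus: Circle centered at (2, 0) with radius 17


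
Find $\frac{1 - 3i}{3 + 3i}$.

Multiply numerator and denominator by conjugate (3 - 3i):
= (1 - 3i)(3 - 3i) / (3^2 + 3^2)
= (-6 - 12i) / 18
Divide through by 6: (-1 - 2i) / 3
= -1/3 - (2/3)i


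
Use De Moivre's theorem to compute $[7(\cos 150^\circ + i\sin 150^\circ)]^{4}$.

By De Moivre: z^n = r^n(cos(nθ) + i sin(nθ))
= 7^4(cos(4*150°) + i sin(4*150°))
= 2401(cos 240° + i sin 240°)
= -2401/2 - (2401*sqrt(3)/2)i


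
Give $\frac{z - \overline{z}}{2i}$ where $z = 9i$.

z - conjugate(z) = 2bi
(z - conjugate(z))/(2i) = 2bi/(2i) = b = 9


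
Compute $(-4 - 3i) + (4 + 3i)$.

(-4 + 4) + (-3 + 3)i = 0


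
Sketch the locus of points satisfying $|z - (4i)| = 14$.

|z - z0| = r describes a circle centered at z0 with radius r
Here z0 = 4i and r = 14
Locus: Circle centered at (0, 4) with radius 14


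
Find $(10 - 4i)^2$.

(a + bi)^2 = a^2 - b^2 + 2abi
= 10^2 - (-4)^2 + 2*10*(-4)i
= 84 - 80i


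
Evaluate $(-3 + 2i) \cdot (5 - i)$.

(a1*a2 - b1*b2) + (a1*b2 + b1*a2)i
= (-15 - (-2)) + (3 + 10)i
= -13 + 13i


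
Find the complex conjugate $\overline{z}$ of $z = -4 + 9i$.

If z = a + bi, then conjugate(z) = a - bi
conjugate(-4 + 9i) = -4 - 9i


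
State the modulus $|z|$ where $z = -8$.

|z| = sqrt(a^2 + b^2) = sqrt((-8)^2 + 0^2) = sqrt(64) = 8


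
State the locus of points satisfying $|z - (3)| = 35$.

|z - z0| = r describes a circle centered at z0 with radius r
Here z0 = 3 and r = 35
Locus: Circle centered at (3, 0) with radius 35


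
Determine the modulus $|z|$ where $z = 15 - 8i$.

|z| = sqrt(a^2 + b^2) = sqrt(15^2 + (-8)^2) = sqrt(289) = 17


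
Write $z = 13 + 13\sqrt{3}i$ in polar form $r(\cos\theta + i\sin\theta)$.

r = |z| = sqrt(a^2 + b^2) = sqrt((13)^2 + (13*sqrt(3))^2) = sqrt(169 + 507) = sqrt(676) = 26
θ = arctan(b/a) = arctan(22.5167/13) (quadrant-adjusted) = 60°
z = 26(cos 60° + i sin 60°)


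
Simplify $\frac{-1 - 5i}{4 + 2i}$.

Multiply numerator and denominator by conjugate (4 - 2i):
= (-1 - 5i)(4 - 2i) / (4^2 + 2^2)
= (-14 - 18i) / 20
Divide through by 2: (-7 - 9i) / 10
= -7/10 - (9/10)i


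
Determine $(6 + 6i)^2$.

(a + bi)^2 = a^2 - b^2 + 2abi
= 6^2 - 6^2 + 2*6*6i
= 72i


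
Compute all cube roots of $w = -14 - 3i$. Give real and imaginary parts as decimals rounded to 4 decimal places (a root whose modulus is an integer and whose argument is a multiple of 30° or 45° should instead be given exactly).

|w| = sqrt(205) ≈ 14.317821, arg(w) ≈ 192.094757°
Root modulus = sqrt(205)^(1/3) ≈ 2.428244
Root arguments: θ_k = (arg(w) + 360°k)/3 for k = 0, 1, ..., 2
Compute each root as (root modulus)(cos θ_k + i sin θ_k) using full-precision intermediates, then round to 4 decimal places.
Roots: 1.0633 + 2.1831i, -2.4222 - 0.1707i, 1.3590 - 2.0124i


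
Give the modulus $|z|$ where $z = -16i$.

|z| = sqrt(a^2 + b^2) = sqrt(0^2 + (-16)^2) = sqrt(256) = 16


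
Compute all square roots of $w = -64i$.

|w| = 64, arg(w) = 270°
Root modulus = 64^(1/2) = 8
Root arguments: θ_k = (270° + 360°k)/2 for k = 0, 1, ..., 1
Roots: -4*sqrt(2) + 4*sqrt(2)i, 4*sqrt(2) - 4*sqrt(2)i


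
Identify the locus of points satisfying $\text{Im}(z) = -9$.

Im(z) = y where z = x + yi; the equation y = -9 is satisfied by all points with that y-coordinate
Locus: Horizontal line y = -9


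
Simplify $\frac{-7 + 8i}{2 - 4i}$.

Multiply numerator and denominator by conjugate (2 + 4i):
= (-7 + 8i)(2 + 4i) / (2^2 + (-4)^2)
= (-46 - 12i) / 20
Divide through by 2: (-23 - 6i) / 10
= -23/10 - (3/5)i


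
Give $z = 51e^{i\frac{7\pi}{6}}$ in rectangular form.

a = r cos θ = 51 * -sqrt(3)/2 = -51*sqrt(3)/2
b = r sin θ = 51 * -1/2 = -51/2
z = -51*sqrt(3)/2 - (51/2)i


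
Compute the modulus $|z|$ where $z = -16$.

|z| = sqrt(a^2 + b^2) = sqrt((-16)^2 + 0^2) = sqrt(256) = 16


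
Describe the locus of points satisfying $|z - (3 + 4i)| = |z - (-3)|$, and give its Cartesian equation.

|z - z1| = |z - z2| means z is equidistant from z1 and z2,
i.e. the perpendicular bisector of the segment from (3, 4) to (-3, 0) (midpoint (0, 2)).
With z = x + yi, square both sides:
(x - 3)^2 + (y - 4)^2 = (x - (-3))^2 + (y - 0)^2
The x^2 and y^2 terms cancel: -12x + (-8)y = 9 - 25 = -16
Simplify: 3x + 2y = 4
Locus: Perpendicular bisector of the segment from (3, 4) to (-3, 0): the line 3x + 2y = 4


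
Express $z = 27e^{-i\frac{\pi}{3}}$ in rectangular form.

a = r cos θ = 27 * 1/2 = 27/2
b = r sin θ = 27 * -sqrt(3)/2 = -27*sqrt(3)/2
z = 27/2 - (27*sqrt(3)/2)i


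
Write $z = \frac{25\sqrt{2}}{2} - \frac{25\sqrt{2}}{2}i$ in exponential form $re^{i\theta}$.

r = |z| = sqrt((25*sqrt(2)/2)^2 + (-25*sqrt(2)/2)^2) = sqrt(625/2 + 625/2) = sqrt(625) = 25
θ = arctan(b/a) = arctan(-17.6777/17.6777) (quadrant-adjusted) = -45° = -π/4
z = 25e^(-i*π/4)


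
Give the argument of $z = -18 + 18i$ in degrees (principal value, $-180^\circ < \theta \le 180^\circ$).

θ = arctan(b/a) = arctan(18/-18) (quadrant-adjusted) = 135°


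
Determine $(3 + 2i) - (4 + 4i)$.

(3 - 4) + (2 - 4)i = -1 - 2i


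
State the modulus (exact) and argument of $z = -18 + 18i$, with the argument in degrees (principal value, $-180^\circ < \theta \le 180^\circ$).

|z| = sqrt((-18)^2 + 18^2) = sqrt(648)
arg(z) = arctan(b/a) = arctan(18/-18) (quadrant-adjusted) = 135°


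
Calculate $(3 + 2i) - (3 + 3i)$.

(3 - 3) + (2 - 3)i = -i


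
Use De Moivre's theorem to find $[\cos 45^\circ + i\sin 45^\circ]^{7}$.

By De Moivre: z^n = r^n(cos(nθ) + i sin(nθ))
= 1^7(cos(7*45°) + i sin(7*45°))
= 1(cos 315° + i sin 315°)
= sqrt(2)/2 - (sqrt(2)/2)i


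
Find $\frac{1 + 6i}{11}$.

Divisor is real, so divide each part by 11:
= 1/11 + (6/11)i


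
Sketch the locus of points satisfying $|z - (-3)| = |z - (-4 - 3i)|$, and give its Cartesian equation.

|z - z1| = |z - z2| means z is equidistant from z1 and z2,
i.e. the perpendicular bisector of the segment from (-3, 0) to (-4, -3) (midpoint (-7/2, -3/2)).
With z = x + yi, square both sides:
(x - (-3))^2 + (y - 0)^2 = (x - (-4))^2 + (y - (-3))^2
The x^2 and y^2 terms cancel: -2x + (-6)y = 25 - 9 = 16
Simplify: x + 3y = -8
Locus: Perpendicular bisector of the segment from (-3, 0) to (-4, -3): the line x + 3y = -8


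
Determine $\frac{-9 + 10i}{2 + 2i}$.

Multiply numerator and denominator by conjugate (2 - 2i):
= (-9 + 10i)(2 - 2i) / (2^2 + 2^2)
= (2 + 38i) / 8
Divide through by 2: (1 + 19i) / 4
= 1/4 + (19/4)i


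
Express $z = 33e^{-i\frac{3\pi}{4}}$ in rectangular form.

a = r cos θ = 33 * -sqrt(2)/2 = -33*sqrt(2)/2
b = r sin θ = 33 * -sqrt(2)/2 = -33*sqrt(2)/2
z = -33*sqrt(2)/2 - (33*sqrt(2)/2)i


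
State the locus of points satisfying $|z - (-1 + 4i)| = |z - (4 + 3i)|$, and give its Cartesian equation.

|z - z1| = |z - z2| means z is equidistant from z1 and z2,
i.e. the perpendicular bisector of the segment from (-1, 4) to (4, 3) (midpoint (3/2, 7/2)).
With z = x + yi, square both sides:
(x - (-1))^2 + (y - 4)^2 = (x - 4)^2 + (y - 3)^2
The x^2 and y^2 terms cancel: 10x + (-2)y = 25 - 17 = 8
Simplify: 5x - y = 4
Locus: Perpendicular bisector of the segment from (-1, 4) to (4, 3): the line 5x - y = 4


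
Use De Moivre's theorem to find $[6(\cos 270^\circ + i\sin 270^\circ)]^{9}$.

By De Moivre: z^n = r^n(cos(nθ) + i sin(nθ))
= 6^9(cos(9*270°) + i sin(9*270°))
= 10077696(cos 270° + i sin 270°)
= -10077696i


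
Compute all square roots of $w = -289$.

|w| = 289, arg(w) = 180°
Root modulus = 289^(1/2) = 17
Root arguments: θ_k = (180° + 360°k)/2 for k = 0, 1, ..., 1
Roots: 17i, -17i


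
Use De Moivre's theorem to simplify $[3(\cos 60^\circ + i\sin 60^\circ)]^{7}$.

By De Moivre: z^n = r^n(cos(nθ) + i sin(nθ))
= 3^7(cos(7*60°) + i sin(7*60°))
= 2187(cos 60° + i sin 60°)
= 2187/2 + (2187*sqrt(3)/2)i


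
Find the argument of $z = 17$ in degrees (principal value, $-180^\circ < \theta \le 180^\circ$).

b = 0 and a > 0, so z lies on the positive real axis: θ = 0°


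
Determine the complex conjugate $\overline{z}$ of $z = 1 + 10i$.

If z = a + bi, then conjugate(z) = a - bi
conjugate(1 + 10i) = 1 - 10i


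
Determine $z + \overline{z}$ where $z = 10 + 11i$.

z + conjugate(z) = (a + bi) + (a - bi) = 2a
= 2 * 10 = 20


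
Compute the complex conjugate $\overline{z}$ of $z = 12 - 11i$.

If z = a + bi, then conjugate(z) = a - bi
conjugate(12 - 11i) = 12 + 11i


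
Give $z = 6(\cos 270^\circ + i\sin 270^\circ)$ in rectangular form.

a = r cos θ = 6 * 0 = 0
b = r sin θ = 6 * -1 = -6
z = -6i


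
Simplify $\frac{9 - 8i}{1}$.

Divisor is real, so divide each part by 1:
= 9 - 8i


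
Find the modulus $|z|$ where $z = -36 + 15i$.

|z| = sqrt(a^2 + b^2) = sqrt((-36)^2 + 15^2) = sqrt(1521) = 39


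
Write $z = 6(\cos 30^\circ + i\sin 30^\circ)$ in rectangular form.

a = r cos θ = 6 * sqrt(3)/2 = 3*sqrt(3)
b = r sin θ = 6 * 1/2 = 3
z = 3*sqrt(3) + 3i


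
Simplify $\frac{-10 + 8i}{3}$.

Divisor is real, so divide each part by 3:
= -10/3 + (8/3)i


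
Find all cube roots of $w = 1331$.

|w| = 1331, arg(w) = 0°
Root modulus = 1331^(1/3) = 11
Root arguments: θ_k = (0° + 360°k)/3 for k = 0, 1, ..., 2
Roots: 11, -11/2 + (11*sqrt(3)/2)i, -11/2 - (11*sqrt(3)/2)i


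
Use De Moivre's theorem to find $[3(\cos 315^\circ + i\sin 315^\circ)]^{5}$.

By De Moivre: z^n = r^n(cos(nθ) + i sin(nθ))
= 3^5(cos(5*315°) + i sin(5*315°))
= 243(cos 135° + i sin 135°)
= -243*sqrt(2)/2 + (243*sqrt(2)/2)i


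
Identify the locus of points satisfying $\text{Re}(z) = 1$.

Re(z) = x where z = x + yi; the equation x = 1 is satisfied by all points with that x-coordinate
Locus: Vertical line x = 1


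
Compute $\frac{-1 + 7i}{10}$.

Divisor is real, so divide each part by 10:
= -1/10 + (7/10)i


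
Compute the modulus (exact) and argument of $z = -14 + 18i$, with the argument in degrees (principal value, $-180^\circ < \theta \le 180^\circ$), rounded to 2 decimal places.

|z| = sqrt((-14)^2 + 18^2) = sqrt(520)
arg(z) = arctan(b/a) = arctan(18/-14) (quadrant-adjusted) = 127.87°


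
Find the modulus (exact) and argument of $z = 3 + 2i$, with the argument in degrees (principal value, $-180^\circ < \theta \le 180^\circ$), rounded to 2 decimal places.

|z| = sqrt(3^2 + 2^2) = sqrt(13)
arg(z) = arctan(b/a) = arctan(2/3) (quadrant-adjusted) = 33.69°


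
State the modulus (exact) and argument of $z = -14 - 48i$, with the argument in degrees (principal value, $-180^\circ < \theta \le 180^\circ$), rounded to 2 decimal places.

|z| = sqrt((-14)^2 + (-48)^2) = 50
arg(z) = arctan(b/a) = arctan(-48/-14) (quadrant-adjusted) = -106.26°


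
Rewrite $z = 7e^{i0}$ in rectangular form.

a = r cos θ = 7 * 1 = 7
b = r sin θ = 7 * 0 = 0
z = 7


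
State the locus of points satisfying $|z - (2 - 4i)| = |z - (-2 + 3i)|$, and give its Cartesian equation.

|z - z1| = |z - z2| means z is equidistant from z1 and z2,
i.e. the perpendicular bisector of the segment from (2, -4) to (-2, 3) (midpoint (0, -1/2)).
With z = x + yi, square both sides:
(x - 2)^2 + (y - (-4))^2 = (x - (-2))^2 + (y - 3)^2
The x^2 and y^2 terms cancel: -8x + 14y = 13 - 20 = -7
Simplify: 8x - 14y = 7
Locus: Perpendicular bisector of the segment from (2, -4) to (-2, 3): the line 8x - 14y = 7


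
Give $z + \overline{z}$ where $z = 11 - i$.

z + conjugate(z) = (a + bi) + (a - bi) = 2a
= 2 * 11 = 22


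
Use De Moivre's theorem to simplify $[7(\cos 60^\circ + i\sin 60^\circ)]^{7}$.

By De Moivre: z^n = r^n(cos(nθ) + i sin(nθ))
= 7^7(cos(7*60°) + i sin(7*60°))
= 823543(cos 60° + i sin 60°)
= 823543/2 + (823543*sqrt(3)/2)i


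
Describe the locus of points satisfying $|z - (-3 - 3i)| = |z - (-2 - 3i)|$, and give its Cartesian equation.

|z - z1| = |z - z2| means z is equidistant from z1 and z2,
i.e. the perpendicular bisector of the segment from (-3, -3) to (-2, -3) (midpoint (-5/2, -3)).
With z = x + yi, square both sides:
(x - (-3))^2 + (y - (-3))^2 = (x - (-2))^2 + (y - (-3))^2
The x^2 and y^2 terms cancel: 2x + 0y = 13 - 18 = -5
Simplify: x = -5/2
Locus: Perpendicular bisector of the segment from (-3, -3) to (-2, -3): the line x = -5/2


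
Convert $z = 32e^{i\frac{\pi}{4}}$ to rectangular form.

a = r cos θ = 32 * sqrt(2)/2 = 16*sqrt(2)
b = r sin θ = 32 * sqrt(2)/2 = 16*sqrt(2)
z = 16*sqrt(2) + 16*sqrt(2)i


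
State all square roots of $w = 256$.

|w| = 256, arg(w) = 0°
Root modulus = 256^(1/2) = 16
Root arguments: θ_k = (0° + 360°k)/2 for k = 0, 1, ..., 1
Roots: 16, -16


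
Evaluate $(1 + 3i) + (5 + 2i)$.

(1 + 5) + (3 + 2)i = 6 + 5i


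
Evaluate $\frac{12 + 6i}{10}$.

Divisor is real, so divide each part by 10:
= 6/5 + (3/5)i


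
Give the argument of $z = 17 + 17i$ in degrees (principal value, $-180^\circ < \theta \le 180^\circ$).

θ = arctan(b/a) = arctan(17/17) (quadrant-adjusted) = 45°


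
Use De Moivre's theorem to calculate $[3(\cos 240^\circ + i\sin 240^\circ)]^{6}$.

By De Moivre: z^n = r^n(cos(nθ) + i sin(nθ))
= 3^6(cos(6*240°) + i sin(6*240°))
= 729(cos 0° + i sin 0°)
= 729


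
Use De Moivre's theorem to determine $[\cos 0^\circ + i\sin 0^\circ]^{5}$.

By De Moivre: z^n = r^n(cos(nθ) + i sin(nθ))
= 1^5(cos(5*0°) + i sin(5*0°))
= 1(cos 0° + i sin 0°)
= 1


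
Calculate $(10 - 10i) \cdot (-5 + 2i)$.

(a1*a2 - b1*b2) + (a1*b2 + b1*a2)i
= (-50 - (-20)) + (20 + 50)i
= -30 + 70i


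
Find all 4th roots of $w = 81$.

|w| = 81, arg(w) = 0°
Root modulus = 81^(1/4) = 3
Root arguments: θ_k = (0° + 360°k)/4 for k = 0, 1, ..., 3
Roots: 3, 3i, -3, -3i


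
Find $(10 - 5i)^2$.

(a + bi)^2 = a^2 - b^2 + 2abi
= 10^2 - (-5)^2 + 2*10*(-5)i
= 75 - 100i


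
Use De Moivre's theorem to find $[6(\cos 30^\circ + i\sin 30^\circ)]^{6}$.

By De Moivre: z^n = r^n(cos(nθ) + i sin(nθ))
= 6^6(cos(6*30°) + i sin(6*30°))
= 46656(cos 180° + i sin 180°)
= -46656


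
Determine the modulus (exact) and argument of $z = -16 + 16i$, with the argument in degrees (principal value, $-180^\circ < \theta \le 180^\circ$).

|z| = sqrt((-16)^2 + 16^2) = sqrt(512)
arg(z) = arctan(b/a) = arctan(16/-16) (quadrant-adjusted) = 135°


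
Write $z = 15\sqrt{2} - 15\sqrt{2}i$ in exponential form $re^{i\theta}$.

r = |z| = sqrt((15*sqrt(2))^2 + (-15*sqrt(2))^2) = sqrt(450 + 450) = sqrt(900) = 30
θ = arctan(b/a) = arctan(-21.2132/21.2132) (quadrant-adjusted) = -45° = -π/4
z = 30e^(-i*π/4)


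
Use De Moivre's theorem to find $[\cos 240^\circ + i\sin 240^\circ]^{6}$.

By De Moivre: z^n = r^n(cos(nθ) + i sin(nθ))
= 1^6(cos(6*240°) + i sin(6*240°))
= 1(cos 0° + i sin 0°)
= 1


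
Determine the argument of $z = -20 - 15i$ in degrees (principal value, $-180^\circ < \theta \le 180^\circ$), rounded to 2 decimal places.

θ = arctan(b/a) = arctan(-15/-20) (quadrant-adjusted) = -143.13°


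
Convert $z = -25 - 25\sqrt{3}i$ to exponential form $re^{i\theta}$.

r = |z| = sqrt((-25)^2 + (-25*sqrt(3))^2) = sqrt(625 + 1875) = sqrt(2500) = 50
θ = arctan(b/a) = arctan(-43.3013/-25) (quadrant-adjusted) = 240° = 4π/3
z = 50e^(i*4π/3)


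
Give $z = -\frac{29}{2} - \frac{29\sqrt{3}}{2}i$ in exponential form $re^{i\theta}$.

r = |z| = sqrt((-29/2)^2 + (-29*sqrt(3)/2)^2) = sqrt(841/4 + 2523/4) = sqrt(841) = 29
θ = arctan(b/a) = arctan(-25.1147/-14.5) (quadrant-adjusted) = -120° = -2π/3
z = 29e^(-i*2π/3)


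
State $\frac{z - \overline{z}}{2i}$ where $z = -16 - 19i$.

z - conjugate(z) = 2bi
(z - conjugate(z))/(2i) = 2bi/(2i) = b = -19


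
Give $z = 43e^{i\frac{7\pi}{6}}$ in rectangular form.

a = r cos θ = 43 * -sqrt(3)/2 = -43*sqrt(3)/2
b = r sin θ = 43 * -1/2 = -43/2
z = -43*sqrt(3)/2 - (43/2)i


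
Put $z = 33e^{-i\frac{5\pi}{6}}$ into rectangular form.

a = r cos θ = 33 * -sqrt(3)/2 = -33*sqrt(3)/2
b = r sin θ = 33 * -1/2 = -33/2
z = -33*sqrt(3)/2 - (33/2)i


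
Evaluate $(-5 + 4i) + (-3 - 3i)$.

(-5 + (-3)) + (4 + (-3))i = -8 + i


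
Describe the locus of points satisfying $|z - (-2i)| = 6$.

|z - z0| = r describes a circle centered at z0 with radius r
Here z0 = -2i and r = 6
Locus: Circle centered at (0, -2) with radius 6


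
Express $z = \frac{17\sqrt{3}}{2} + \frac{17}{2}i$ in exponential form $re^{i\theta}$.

r = |z| = sqrt((17*sqrt(3)/2)^2 + (17/2)^2) = sqrt(867/4 + 289/4) = sqrt(289) = 17
θ = arctan(b/a) = arctan(8.5/14.7224) (quadrant-adjusted) = 30° = π/6
z = 17e^(i*π/6)


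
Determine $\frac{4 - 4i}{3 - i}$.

Multiply numerator and denominator by conjugate (3 + i):
= (4 - 4i)(3 + i) / (3^2 + (-1)^2)
= (16 - 8i) / 10
Divide through by 2: (8 - 4i) / 5
= 8/5 - (4/5)i


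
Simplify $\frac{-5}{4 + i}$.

Multiply numerator and denominator by conjugate (4 - i):
= (-5)(4 - i) / (4^2 + 1^2)
= (-20 + 5i) / 17
= -20/17 + (5/17)i


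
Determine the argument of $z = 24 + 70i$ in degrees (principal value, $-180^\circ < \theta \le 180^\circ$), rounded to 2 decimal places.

θ = arctan(b/a) = arctan(70/24) (quadrant-adjusted) = 71.08°


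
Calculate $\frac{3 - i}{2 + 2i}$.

Multiply numerator and denominator by conjugate (2 - 2i):
= (3 - i)(2 - 2i) / (2^2 + 2^2)
= (4 - 8i) / 8
Divide through by 4: (1 - 2i) / 2
= 1/2 - i


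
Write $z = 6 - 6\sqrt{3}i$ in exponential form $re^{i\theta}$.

r = |z| = sqrt((6)^2 + (-6*sqrt(3))^2) = sqrt(36 + 108) = sqrt(144) = 12
θ = arctan(b/a) = arctan(-10.3923/6) (quadrant-adjusted) = -60° = -π/3
z = 12e^(-i*π/3)


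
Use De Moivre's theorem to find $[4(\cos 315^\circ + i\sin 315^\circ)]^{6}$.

By De Moivre: z^n = r^n(cos(nθ) + i sin(nθ))
= 4^6(cos(6*315°) + i sin(6*315°))
= 4096(cos 90° + i sin 90°)
= 4096i


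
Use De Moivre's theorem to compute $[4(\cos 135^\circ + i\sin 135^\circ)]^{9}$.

By De Moivre: z^n = r^n(cos(nθ) + i sin(nθ))
= 4^9(cos(9*135°) + i sin(9*135°))
= 262144(cos 135° + i sin 135°)
= -131072*sqrt(2) + 131072*sqrt(2)i


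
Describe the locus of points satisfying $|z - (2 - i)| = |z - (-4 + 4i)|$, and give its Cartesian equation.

|z - z1| = |z - z2| means z is equidistant from z1 and z2,
i.e. the perpendicular bisector of the segment from (2, -1) to (-4, 4) (midpoint (-1, 3/2)).
With z = x + yi, square both sides:
(x - 2)^2 + (y - (-1))^2 = (x - (-4))^2 + (y - 4)^2
The x^2 and y^2 terms cancel: -12x + 10y = 32 - 5 = 27
Simplify: 12x - 10y = -27
Locus: Perpendicular bisector of the segment from (2, -1) to (-4, 4): the line 12x - 10y = -27


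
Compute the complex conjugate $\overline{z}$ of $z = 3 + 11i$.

If z = a + bi, then conjugate(z) = a - bi
conjugate(3 + 11i) = 3 - 11i


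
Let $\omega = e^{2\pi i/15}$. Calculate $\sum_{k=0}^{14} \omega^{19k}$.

Let ζ = ω^19 = e^(2πi·19/15). Since 15 ∤ 19, ζ ≠ 1.
Sum = Σ_{k=0}^{14} ζ^k = (ζ^15 - 1)/(ζ - 1) = (ω^{19·15} - 1)/(ζ - 1) = (1 - 1)/(ζ - 1) = 0


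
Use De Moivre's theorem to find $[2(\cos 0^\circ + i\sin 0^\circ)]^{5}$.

By De Moivre: z^n = r^n(cos(nθ) + i sin(nθ))
= 2^5(cos(5*0°) + i sin(5*0°))
= 32(cos 0° + i sin 0°)
= 32


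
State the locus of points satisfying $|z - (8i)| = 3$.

|z - z0| = r describes a circle centered at z0 with radius r
Here z0 = 8i and r = 3
Locus: Circle centered at (0, 8) with radius 3


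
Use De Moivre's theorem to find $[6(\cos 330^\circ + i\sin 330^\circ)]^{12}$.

By De Moivre: z^n = r^n(cos(nθ) + i sin(nθ))
= 6^12(cos(12*330°) + i sin(12*330°))
= 2176782336(cos 0° + i sin 0°)
= 2176782336


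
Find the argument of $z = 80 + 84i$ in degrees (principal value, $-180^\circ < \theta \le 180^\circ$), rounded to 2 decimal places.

θ = arctan(b/a) = arctan(84/80) (quadrant-adjusted) = 46.40°


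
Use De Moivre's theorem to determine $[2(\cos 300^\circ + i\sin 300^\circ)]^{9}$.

By De Moivre: z^n = r^n(cos(nθ) + i sin(nθ))
= 2^9(cos(9*300°) + i sin(9*300°))
= 512(cos 180° + i sin 180°)
= -512


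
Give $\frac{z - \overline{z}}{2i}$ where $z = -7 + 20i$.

z - conjugate(z) = 2bi
(z - conjugate(z))/(2i) = 2bi/(2i) = b = 20


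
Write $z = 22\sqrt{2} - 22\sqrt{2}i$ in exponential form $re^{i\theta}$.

r = |z| = sqrt((22*sqrt(2))^2 + (-22*sqrt(2))^2) = sqrt(968 + 968) = sqrt(1936) = 44
θ = arctan(b/a) = arctan(-31.1127/31.1127) (quadrant-adjusted) = -45° = -π/4
z = 44e^(-i*π/4)


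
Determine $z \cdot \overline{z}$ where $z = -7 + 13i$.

z * conjugate(z) = |z|^2 = a^2 + b^2
= (-7)^2 + 13^2 = 218


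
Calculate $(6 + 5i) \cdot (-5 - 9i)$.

(a1*a2 - b1*b2) + (a1*b2 + b1*a2)i
= (-30 - (-45)) + (-54 + (-25))i
= 15 - 79i


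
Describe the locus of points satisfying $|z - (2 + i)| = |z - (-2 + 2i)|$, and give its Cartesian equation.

|z - z1| = |z - z2| means z is equidistant from z1 and z2,
i.e. the perpendicular bisector of the segment from (2, 1) to (-2, 2) (midpoint (0, 3/2)).
With z = x + yi, square both sides:
(x - 2)^2 + (y - 1)^2 = (x - (-2))^2 + (y - 2)^2
The x^2 and y^2 terms cancel: -8x + 2y = 8 - 5 = 3
Simplify: 8x - 2y = -3
Locus: Perpendicular bisector of the segment from (2, 1) to (-2, 2): the line 8x - 2y = -3


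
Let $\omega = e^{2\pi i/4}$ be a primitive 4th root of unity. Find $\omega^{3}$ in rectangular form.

ω^3 = e^(2πi·3/4) = e^(i·3π/2)
= cos(3π/2) + i sin(3π/2)
= -i


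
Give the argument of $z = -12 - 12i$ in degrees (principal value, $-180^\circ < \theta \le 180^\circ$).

θ = arctan(b/a) = arctan(-12/-12) (quadrant-adjusted) = -135°


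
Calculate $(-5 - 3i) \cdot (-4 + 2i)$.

(a1*a2 - b1*b2) + (a1*b2 + b1*a2)i
= (20 - (-6)) + (-10 + 12)i
= 26 + 2i


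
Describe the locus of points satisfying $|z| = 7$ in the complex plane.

|z| = 7 means sqrt(x^2 + y^2) = 7
This is a circle of radius 7 centered at the origin


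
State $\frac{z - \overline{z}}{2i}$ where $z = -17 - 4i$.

z - conjugate(z) = 2bi
(z - conjugate(z))/(2i) = 2bi/(2i) = b = -4


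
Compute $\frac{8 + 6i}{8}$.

Divisor is real, so divide each part by 8:
= 1 + (3/4)i


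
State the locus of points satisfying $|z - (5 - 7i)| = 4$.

|z - z0| = r describes a circle centered at z0 with radius r
Here z0 = 5 - 7i and r = 4
Locus: Circle centered at (5, -7) with radius 4


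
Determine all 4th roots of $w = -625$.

|w| = 625, arg(w) = 180°
Root modulus = 625^(1/4) = 5
Root arguments: θ_k = (180° + 360°k)/4 for k = 0, 1, ..., 3
Roots: 5*sqrt(2)/2 + (5*sqrt(2)/2)i, -5*sqrt(2)/2 + (5*sqrt(2)/2)i, -5*sqrt(2)/2 - (5*sqrt(2)/2)i, 5*sqrt(2)/2 - (5*sqrt(2)/2)i


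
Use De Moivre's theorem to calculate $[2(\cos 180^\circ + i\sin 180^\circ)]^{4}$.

By De Moivre: z^n = r^n(cos(nθ) + i sin(nθ))
= 2^4(cos(4*180°) + i sin(4*180°))
= 16(cos 0° + i sin 0°)
= 16


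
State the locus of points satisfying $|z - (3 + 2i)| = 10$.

|z - z0| = r describes a circle centered at z0 with radius r
Here z0 = 3 + 2i and r = 10
Locus: Circle centered at (3, 2) with radius 10


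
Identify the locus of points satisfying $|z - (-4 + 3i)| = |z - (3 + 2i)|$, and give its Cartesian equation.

|z - z1| = |z - z2| means z is equidistant from z1 and z2,
i.e. the perpendicular bisector of the segment from (-4, 3) to (3, 2) (midpoint (-1/2, 5/2)).
With z = x + yi, square both sides:
(x - (-4))^2 + (y - 3)^2 = (x - 3)^2 + (y - 2)^2
The x^2 and y^2 terms cancel: 14x + (-2)y = 13 - 25 = -12
Simplify: 7x - y = -6
Locus: Perpendicular bisector of the segment from (-4, 3) to (3, 2): the line 7x - y = -6


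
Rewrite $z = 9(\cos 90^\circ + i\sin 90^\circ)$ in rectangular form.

a = r cos θ = 9 * 0 = 0
b = r sin θ = 9 * 1 = 9
z = 9i


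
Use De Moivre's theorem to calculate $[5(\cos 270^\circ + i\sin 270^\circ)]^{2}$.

By De Moivre: z^n = r^n(cos(nθ) + i sin(nθ))
= 5^2(cos(2*270°) + i sin(2*270°))
= 25(cos 180° + i sin 180°)
= -25


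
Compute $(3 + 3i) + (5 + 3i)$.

(3 + 5) + (3 + 3)i = 8 + 6i


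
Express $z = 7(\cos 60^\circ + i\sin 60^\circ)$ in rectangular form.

a = r cos θ = 7 * 1/2 = 7/2
b = r sin θ = 7 * sqrt(3)/2 = 7*sqrt(3)/2
z = 7/2 + (7*sqrt(3)/2)i


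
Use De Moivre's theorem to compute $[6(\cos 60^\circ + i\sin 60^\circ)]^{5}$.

By De Moivre: z^n = r^n(cos(nθ) + i sin(nθ))
= 6^5(cos(5*60°) + i sin(5*60°))
= 7776(cos 300° + i sin 300°)
= 3888 - 3888*sqrt(3)i


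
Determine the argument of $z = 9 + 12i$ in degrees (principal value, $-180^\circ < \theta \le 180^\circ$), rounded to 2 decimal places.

θ = arctan(b/a) = arctan(12/9) (quadrant-adjusted) = 53.13°


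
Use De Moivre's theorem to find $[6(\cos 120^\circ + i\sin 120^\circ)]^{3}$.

By De Moivre: z^n = r^n(cos(nθ) + i sin(nθ))
= 6^3(cos(3*120°) + i sin(3*120°))
= 216(cos 0° + i sin 0°)
= 216


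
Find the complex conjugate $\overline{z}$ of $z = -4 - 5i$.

If z = a + bi, then conjugate(z) = a - bi
conjugate(-4 - 5i) = -4 + 5i


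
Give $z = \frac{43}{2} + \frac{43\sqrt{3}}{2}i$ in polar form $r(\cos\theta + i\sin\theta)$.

r = |z| = sqrt(a^2 + b^2) = sqrt((43/2)^2 + (43*sqrt(3)/2)^2) = sqrt(1849/4 + 5547/4) = sqrt(1849) = 43
θ = arctan(b/a) = arctan(37.2391/21.5) (quadrant-adjusted) = 60°
z = 43(cos 60° + i sin 60°)


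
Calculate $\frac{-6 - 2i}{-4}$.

Divisor is real, so divide each part by -4:
= 3/2 + (1/2)i


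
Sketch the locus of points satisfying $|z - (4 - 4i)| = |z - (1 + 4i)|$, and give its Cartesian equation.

|z - z1| = |z - z2| means z is equidistant from z1 and z2,
i.e. the perpendicular bisector of the segment from (4, -4) to (1, 4) (midpoint (5/2, 0)).
With z = x + yi, square both sides:
(x - 4)^2 + (y - (-4))^2 = (x - 1)^2 + (y - 4)^2
The x^2 and y^2 terms cancel: -6x + 16y = 17 - 32 = -15
Simplify: 6x - 16y = 15
Locus: Perpendicular bisector of the segment from (4, -4) to (1, 4): the line 6x - 16y = 15


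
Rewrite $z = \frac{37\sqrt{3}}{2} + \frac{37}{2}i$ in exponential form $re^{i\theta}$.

r = |z| = sqrt((37*sqrt(3)/2)^2 + (37/2)^2) = sqrt(4107/4 + 1369/4) = sqrt(1369) = 37
θ = arctan(b/a) = arctan(18.5/32.0429) (quadrant-adjusted) = 30° = π/6
z = 37e^(i*π/6)


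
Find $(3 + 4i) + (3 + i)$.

(3 + 3) + (4 + 1)i = 6 + 5i


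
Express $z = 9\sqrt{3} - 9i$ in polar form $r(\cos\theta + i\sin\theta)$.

r = |z| = sqrt(a^2 + b^2) = sqrt((9*sqrt(3))^2 + (-9)^2) = sqrt(243 + 81) = sqrt(324) = 18
θ = arctan(b/a) = arctan(-9/15.5885) (quadrant-adjusted) = 330°
z = 18(cos 330° + i sin 330°)


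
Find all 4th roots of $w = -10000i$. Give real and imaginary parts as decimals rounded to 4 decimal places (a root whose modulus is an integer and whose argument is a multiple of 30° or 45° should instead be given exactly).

|w| = 10000, arg(w) = 270°
Root modulus = 10000^(1/4) = 10
Root arguments: θ_k = (270° + 360°k)/4 for k = 0, 1, ..., 3
Compute each root as (root modulus)(cos θ_k + i sin θ_k) using full-precision intermediates, then round to 4 decimal places.
Roots: 3.8268 + 9.2388i, -9.2388 + 3.8268i, -3.8268 - 9.2388i, 9.2388 - 3.8268i


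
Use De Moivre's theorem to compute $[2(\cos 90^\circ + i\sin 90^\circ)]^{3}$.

By De Moivre: z^n = r^n(cos(nθ) + i sin(nθ))
= 2^3(cos(3*90°) + i sin(3*90°))
= 8(cos 270° + i sin 270°)
= -8i


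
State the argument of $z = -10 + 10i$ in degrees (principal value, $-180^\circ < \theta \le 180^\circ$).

θ = arctan(b/a) = arctan(10/-10) (quadrant-adjusted) = 135°


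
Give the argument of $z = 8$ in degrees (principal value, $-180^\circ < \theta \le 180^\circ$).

b = 0 and a > 0, so z lies on the positive real axis: θ = 0°


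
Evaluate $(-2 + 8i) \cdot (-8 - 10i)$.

(a1*a2 - b1*b2) + (a1*b2 + b1*a2)i
= (16 - (-80)) + (20 + (-64))i
= 96 - 44i


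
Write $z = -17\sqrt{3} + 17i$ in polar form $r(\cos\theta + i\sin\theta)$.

r = |z| = sqrt(a^2 + b^2) = sqrt((-17*sqrt(3))^2 + (17)^2) = sqrt(867 + 289) = sqrt(1156) = 34
θ = arctan(b/a) = arctan(17/-29.4449) (quadrant-adjusted) = 150°
z = 34(cos 150° + i sin 150°)


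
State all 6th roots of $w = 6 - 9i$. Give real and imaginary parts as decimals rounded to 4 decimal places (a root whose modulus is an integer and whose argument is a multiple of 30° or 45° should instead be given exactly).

|w| = sqrt(117) ≈ 10.816654, arg(w) ≈ 303.690068°
Root modulus = sqrt(117)^(1/6) ≈ 1.487130
Root arguments: θ_k = (arg(w) + 360°k)/6 for k = 0, 1, ..., 5
Compute each root as (root modulus)(cos θ_k + i sin θ_k) using full-precision intermediates, then round to 4 decimal places.
Roots: 0.9436 + 1.1494i, -0.5236 + 1.3919i, -1.4672 + 0.2425i, -0.9436 - 1.1494i, 0.5236 - 1.3919i, 1.4672 - 0.2425i
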